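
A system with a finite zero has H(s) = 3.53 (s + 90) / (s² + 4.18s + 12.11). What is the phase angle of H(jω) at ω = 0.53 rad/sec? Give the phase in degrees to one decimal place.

∠(j0.53 + 90) = arctan(0.53/90) = 0.34°
∠[(j0.53)² + 4.18(j0.53) + 12.11] = ∠[11.829 + j2.2154] = 10.61°
∠H(j0.53) = 0.34° − 10.61° = -10.27°

-10.3°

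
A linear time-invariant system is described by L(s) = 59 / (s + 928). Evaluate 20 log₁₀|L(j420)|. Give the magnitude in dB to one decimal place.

-24.7 dB

|j420 + 928| = √(420² + 928²) = 1019
|L(j420)| = 59 / 1019 = 0.057922
20 log₁₀(0.057922) = -24.74 dB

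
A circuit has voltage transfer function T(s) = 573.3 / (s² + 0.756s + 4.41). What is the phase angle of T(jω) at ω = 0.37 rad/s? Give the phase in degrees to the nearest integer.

-4°

∠[(j0.37)² + 0.756(j0.37) + 4.41] = ∠[4.2731 + j0.27972] = 3.75°
∠T(j0.37) = −3.75° = -3.75°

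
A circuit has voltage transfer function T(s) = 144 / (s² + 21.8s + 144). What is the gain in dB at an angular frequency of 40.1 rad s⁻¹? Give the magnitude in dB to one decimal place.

-21.5 dB

|(j40.1)² + 21.8(j40.1) + 144| = |-1464 + j874.18| = 1705
|T(j40.1)| = 144 / 1705 = 0.08445
20 log₁₀(0.08445) = -21.47 dB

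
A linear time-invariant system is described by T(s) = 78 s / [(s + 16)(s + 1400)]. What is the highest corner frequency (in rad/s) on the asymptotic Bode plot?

1400 rad/s

Break frequencies occur at each pole and zero magnitude: 16 rad/s, 1400 rad/s.
The highest is 1400 rad/s.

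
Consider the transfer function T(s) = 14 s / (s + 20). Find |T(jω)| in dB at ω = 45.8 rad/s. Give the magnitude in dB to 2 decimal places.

|j45.8| = 45.8
|j45.8 + 20| = √(45.8² + 20²) = 49.98
|T(j45.8)| = 14 × 45.8 / 49.98 = 12.83
20 log₁₀(12.83) = 22.165 dB

22.16 dB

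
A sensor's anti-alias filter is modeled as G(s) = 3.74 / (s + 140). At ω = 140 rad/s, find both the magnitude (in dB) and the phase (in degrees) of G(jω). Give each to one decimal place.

|j140 + 140| = √(140² + 140²) = 198
|G(j140)| = 3.74 / 198 = 0.01889
20 log₁₀(0.01889) = -34.48 dB
∠(j140 + 140) = arctan(140/140) = 45.00°
∠G(j140) = −45.00° = -45.00°

|G| = -34.5 dB, ∠G = -45.0°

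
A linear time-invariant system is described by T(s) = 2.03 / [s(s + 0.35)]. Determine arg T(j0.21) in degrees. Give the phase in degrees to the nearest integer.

-121 deg

∠(j0.21 + 0.35) = arctan(0.21/0.35) = 30.96°
∠(j0.21) = 90.00°
∠T(j0.21) = − (30.96° + 90.00°) = -120.96°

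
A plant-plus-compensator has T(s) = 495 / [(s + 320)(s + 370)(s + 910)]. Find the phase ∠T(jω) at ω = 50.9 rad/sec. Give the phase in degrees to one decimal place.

-20.1 deg

∠(j50.9 + 320) = arctan(50.9/320) = 9.04°
∠(j50.9 + 370) = arctan(50.9/370) = 7.83°
∠(j50.9 + 910) = arctan(50.9/910) = 3.20°
∠T(j50.9) = − (9.04° + 7.83° + 3.20°) = -20.07°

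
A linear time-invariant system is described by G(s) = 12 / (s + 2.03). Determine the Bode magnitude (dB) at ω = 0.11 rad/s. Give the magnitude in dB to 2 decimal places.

|j0.11 + 2.03| = √(0.11² + 2.03²) = 2.033
|G(j0.11)| = 12 / 2.033 = 5.9027
20 log₁₀(5.9027) = 15.421 dB

15.42 dB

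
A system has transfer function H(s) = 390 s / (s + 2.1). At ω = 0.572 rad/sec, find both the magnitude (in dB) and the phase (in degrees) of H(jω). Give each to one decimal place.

|j0.572| = 0.572
|j0.572 + 2.1| = √(0.572² + 2.1²) = 2.177
|H(j0.572)| = 390 × 0.572 / 2.177 = 102.49
20 log₁₀(102.49) = 40.21 dB
∠(j0.572) = 90.00°
∠(j0.572 + 2.1) = arctan(0.572/2.1) = 15.24°
∠H(j0.572) = 90.00° − 15.24° = 74.76°

|H| = 40.2 dB, ∠H = 74.8°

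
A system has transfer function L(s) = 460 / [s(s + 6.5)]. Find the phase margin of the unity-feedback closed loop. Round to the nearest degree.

17°

Gain crossover: |L(jω)| = 1 at ω ≈ 21 rad/s.
∠L(j21) = −90° − arctan(21/6.5) ≈ -162.77°
PM = 180° + (-162.77°) = 17.23°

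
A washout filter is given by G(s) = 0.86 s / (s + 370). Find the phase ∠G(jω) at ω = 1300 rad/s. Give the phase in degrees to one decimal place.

∠(j1300) = 90.00°
∠(j1300 + 370) = arctan(1300/370) = 74.11°
∠G(j1300) = 90.00° − 74.11° = 15.89°

15.9 deg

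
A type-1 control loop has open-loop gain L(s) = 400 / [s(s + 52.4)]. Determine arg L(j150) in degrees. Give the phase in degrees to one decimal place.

∠(j150 + 52.4) = arctan(150/52.4) = 70.74°
∠(j150) = 90.00°
∠L(j150) = − (70.74° + 90.00°) = -160.74°

-160.7°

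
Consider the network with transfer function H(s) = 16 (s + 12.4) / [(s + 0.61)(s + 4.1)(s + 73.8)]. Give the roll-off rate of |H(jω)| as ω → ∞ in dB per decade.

-40 dB/decade

With 1 zero and 3 poles, the high-frequency asymptotic slope is 20 × (1 − 3) = -40 dB/decade.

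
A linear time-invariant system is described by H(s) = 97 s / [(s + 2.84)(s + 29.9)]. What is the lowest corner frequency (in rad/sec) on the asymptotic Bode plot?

2.84 rad/sec

Break frequencies occur at each pole and zero magnitude: 2.84 rad/sec, 29.9 rad/sec.
The lowest is 2.84 rad/sec.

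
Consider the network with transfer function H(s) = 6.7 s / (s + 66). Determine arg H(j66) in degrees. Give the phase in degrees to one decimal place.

45.0 deg

∠(j66) = 90.00°
∠(j66 + 66) = arctan(66/66) = 45.00°
∠H(j66) = 90.00° − 45.00° = 45.00°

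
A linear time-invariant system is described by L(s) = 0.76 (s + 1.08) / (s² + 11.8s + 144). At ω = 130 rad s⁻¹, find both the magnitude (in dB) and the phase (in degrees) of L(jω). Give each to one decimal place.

|L| = -44.6 dB, ∠L = -85.2°

|j130 + 1.08| = √(130² + 1.08²) = 130
|(j130)² + 11.8(j130) + 144| = |-16756 + j1534| = 1.683e+04
|L(j130)| = 0.76 × 130 / 1.683e+04 = 0.005872
20 log₁₀(0.005872) = -44.62 dB
∠(j130 + 1.08) = arctan(130/1.08) = 89.52°
∠[(j130)² + 11.8(j130) + 144] = ∠[-16756 + j1534] = 174.77°
∠L(j130) = 89.52° − 174.77° = -85.25°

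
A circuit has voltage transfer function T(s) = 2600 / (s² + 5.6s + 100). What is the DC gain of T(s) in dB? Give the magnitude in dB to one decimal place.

T(0) = 2600 / 100 = 26
20 log₁₀(26) = 28.30 dB

28.3 dB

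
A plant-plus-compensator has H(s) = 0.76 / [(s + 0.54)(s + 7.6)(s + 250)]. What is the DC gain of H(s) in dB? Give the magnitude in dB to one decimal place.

-62.6 dB

H(0) = 0.76 / (0.54 × 7.6 × 250) = 0.00074074
20 log₁₀(0.00074074) = -62.61 dB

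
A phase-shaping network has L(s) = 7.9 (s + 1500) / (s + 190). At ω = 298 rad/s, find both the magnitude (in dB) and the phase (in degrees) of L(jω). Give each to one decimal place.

|L| = 30.7 dB, ∠L = -46.2°

|j298 + 1500| = √(298² + 1500²) = 1529
|j298 + 190| = √(298² + 190²) = 353.4
|L(j298)| = 7.9 × 1529 / 353.4 = 34.185
20 log₁₀(34.185) = 30.68 dB
∠(j298 + 1500) = arctan(298/1500) = 11.24°
∠(j298 + 190) = arctan(298/190) = 57.48°
∠L(j298) = 11.24° − 57.48° = -46.24°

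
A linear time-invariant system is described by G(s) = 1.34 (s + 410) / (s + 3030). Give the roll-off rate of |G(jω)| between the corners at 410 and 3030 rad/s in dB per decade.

In this band the factors already past their corner are: zero at 410; net slope = 20 dB/decade.

20 dB/decade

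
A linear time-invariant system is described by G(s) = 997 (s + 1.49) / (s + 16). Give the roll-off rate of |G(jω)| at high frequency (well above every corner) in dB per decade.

0 dB/decade

With 1 zero and 1 pole, the high-frequency asymptotic slope is 20 × (1 − 1) = 0 dB/decade.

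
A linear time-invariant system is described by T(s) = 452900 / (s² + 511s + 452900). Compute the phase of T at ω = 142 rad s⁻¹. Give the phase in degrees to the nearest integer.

∠[(j142)² + 511(j142) + 452900] = ∠[4.3274e+05 + j72562] = 9.52°
∠T(j142) = −9.52° = -9.52°

-10°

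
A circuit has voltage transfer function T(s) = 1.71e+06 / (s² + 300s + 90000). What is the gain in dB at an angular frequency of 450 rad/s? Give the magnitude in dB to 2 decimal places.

|(j450)² + 300(j450) + 90000| = |-1.125e+05 + j1.35e+05| = 1.757e+05
|T(j450)| = 1.71e+06 / 1.757e+05 = 9.7308
20 log₁₀(9.7308) = 19.763 dB

19.76 dB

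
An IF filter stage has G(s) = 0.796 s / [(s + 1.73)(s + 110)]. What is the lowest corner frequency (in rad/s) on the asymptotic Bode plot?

1.73 rad/s

Break frequencies occur at each pole and zero magnitude: 1.73 rad/s, 110 rad/s.
The lowest is 1.73 rad/s.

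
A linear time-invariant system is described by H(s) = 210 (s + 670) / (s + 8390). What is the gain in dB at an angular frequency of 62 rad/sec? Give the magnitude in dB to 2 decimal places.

|j62 + 670| = √(62² + 670²) = 672.9
|j62 + 8390| = √(62² + 8390²) = 8390
|H(j62)| = 210 × 672.9 / 8390 = 16.841
20 log₁₀(16.841) = 24.527 dB

24.53 dB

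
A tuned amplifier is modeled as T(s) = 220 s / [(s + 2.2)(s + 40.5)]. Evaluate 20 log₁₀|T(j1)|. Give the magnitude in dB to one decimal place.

7.0 dB

|j1| = 1
|j1 + 2.2| = √(1² + 2.2²) = 2.417
|j1 + 40.5| = √(1² + 40.5²) = 40.51
|T(j1)| = 220 × 1 / (2.417 × 40.51) = 2.2471
20 log₁₀(2.2471) = 7.03 dB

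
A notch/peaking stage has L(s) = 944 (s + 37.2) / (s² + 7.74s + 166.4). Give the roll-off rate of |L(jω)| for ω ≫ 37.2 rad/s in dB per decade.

With 1 zero and 2 poles, the high-frequency asymptotic slope is 20 × (1 − 2) = -20 dB/decade.

-20 dB/decade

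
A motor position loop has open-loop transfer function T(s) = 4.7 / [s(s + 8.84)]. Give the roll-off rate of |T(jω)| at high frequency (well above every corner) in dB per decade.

With 0 zeros and 2 poles, the high-frequency asymptotic slope is 20 × (0 − 2) = -40 dB/decade.

-40 dB/decade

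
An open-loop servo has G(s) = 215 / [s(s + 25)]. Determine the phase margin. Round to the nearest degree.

Gain crossover: |G(jω)| = 1 at ω ≈ 8.17 rad/s.
∠G(j8.17) = −90° − arctan(8.17/25) ≈ -108.11°
PM = 180° + (-108.11°) = 71.89°

72°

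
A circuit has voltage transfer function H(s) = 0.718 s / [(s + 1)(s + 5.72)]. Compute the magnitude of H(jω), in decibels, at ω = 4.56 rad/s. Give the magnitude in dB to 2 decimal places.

|j4.56| = 4.56
|j4.56 + 1| = √(4.56² + 1²) = 4.668
|j4.56 + 5.72| = √(4.56² + 5.72²) = 7.315
|H(j4.56)| = 0.718 × 4.56 / (4.668 × 7.315) = 0.095874
20 log₁₀(0.095874) = -20.366 dB

-20.37 dB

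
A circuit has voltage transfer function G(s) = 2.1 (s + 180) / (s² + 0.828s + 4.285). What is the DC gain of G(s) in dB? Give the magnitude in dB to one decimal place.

38.9 dB

G(0) = 2.1 × 180 / 4.285 = 88.215
20 log₁₀(88.215) = 38.91 dB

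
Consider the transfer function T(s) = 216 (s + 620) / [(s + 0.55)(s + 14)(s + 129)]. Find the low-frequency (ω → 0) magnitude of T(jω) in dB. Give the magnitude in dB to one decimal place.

42.6 dB

T(0) = 216 × 620 / (0.55 × 14 × 129) = 134.82
20 log₁₀(134.82) = 42.60 dB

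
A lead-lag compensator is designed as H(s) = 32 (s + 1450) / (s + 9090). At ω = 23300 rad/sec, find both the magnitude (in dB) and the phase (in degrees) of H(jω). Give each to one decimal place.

|H| = 29.5 dB, ∠H = 17.8°

|j23300 + 1450| = √(23300² + 1450²) = 2.335e+04
|j23300 + 9090| = √(23300² + 9090²) = 2.501e+04
|H(j23300)| = 32 × 2.335e+04 / 2.501e+04 = 29.869
20 log₁₀(29.869) = 29.50 dB
∠(j23300 + 1450) = arctan(23300/1450) = 86.44°
∠(j23300 + 9090) = arctan(23300/9090) = 68.69°
∠H(j23300) = 86.44° − 68.69° = 17.75°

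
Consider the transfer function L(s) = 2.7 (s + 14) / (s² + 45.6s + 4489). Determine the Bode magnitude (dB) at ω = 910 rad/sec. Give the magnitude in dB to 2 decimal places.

-50.52 dB

|j910 + 14| = √(910² + 14²) = 910.1
|(j910)² + 45.6(j910) + 4489| = |-8.2361e+05 + j41496| = 8.247e+05
|L(j910)| = 2.7 × 910.1 / 8.247e+05 = 0.0029798
20 log₁₀(0.0029798) = -50.516 dB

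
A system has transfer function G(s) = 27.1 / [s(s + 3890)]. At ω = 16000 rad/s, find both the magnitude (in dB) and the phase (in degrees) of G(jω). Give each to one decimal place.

|G| = -139.8 dB, ∠G = -166.3°

|j16000 + 3890| = √(16000² + 3890²) = 1.647e+04
|j16000| = 1.6e+04
|G(j16000)| = 27.1 / (1.647e+04 × 1.6e+04) = 1.0286e-07
20 log₁₀(1.0286e-07) = -139.75 dB
∠(j16000 + 3890) = arctan(16000/3890) = 76.34°
∠(j16000) = 90.00°
∠G(j16000) = − (76.34° + 90.00°) = -166.34°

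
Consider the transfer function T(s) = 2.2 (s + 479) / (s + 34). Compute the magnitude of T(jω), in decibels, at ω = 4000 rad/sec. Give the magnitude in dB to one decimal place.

6.9 dB

|j4000 + 479| = √(4000² + 479²) = 4029
|j4000 + 34| = √(4000² + 34²) = 4000
|T(j4000)| = 2.2 × 4029 / 4000 = 2.2156
20 log₁₀(2.2156) = 6.91 dB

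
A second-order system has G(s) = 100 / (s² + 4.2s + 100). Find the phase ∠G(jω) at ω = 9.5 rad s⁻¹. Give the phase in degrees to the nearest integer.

-76°

∠[(j9.5)² + 4.2(j9.5) + 100] = ∠[9.75 + j39.9] = 76.27°
∠G(j9.5) = −76.27° = -76.27°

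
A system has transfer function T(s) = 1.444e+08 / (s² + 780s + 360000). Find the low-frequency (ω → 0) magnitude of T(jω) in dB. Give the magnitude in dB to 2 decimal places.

T(0) = 1.444e+08 / 360000 = 401.11
20 log₁₀(401.11) = 52.065 dB

52.07 dB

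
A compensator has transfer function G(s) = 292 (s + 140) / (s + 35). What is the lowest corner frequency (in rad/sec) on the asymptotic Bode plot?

Break frequencies occur at each pole and zero magnitude: 35 rad/sec, 140 rad/sec.
The lowest is 35 rad/sec.

35 rad/sec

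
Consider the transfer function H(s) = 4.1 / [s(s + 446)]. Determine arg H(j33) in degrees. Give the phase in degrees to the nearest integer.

∠(j33 + 446) = arctan(33/446) = 4.23°
∠(j33) = 90.00°
∠H(j33) = − (4.23° + 90.00°) = -94.23°

-94°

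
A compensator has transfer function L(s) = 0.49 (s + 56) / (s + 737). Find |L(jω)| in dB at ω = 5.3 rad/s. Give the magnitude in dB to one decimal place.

-28.5 dB

|j5.3 + 56| = √(5.3² + 56²) = 56.25
|j5.3 + 737| = √(5.3² + 737²) = 737
|L(j5.3)| = 0.49 × 56.25 / 737 = 0.037397
20 log₁₀(0.037397) = -28.54 dB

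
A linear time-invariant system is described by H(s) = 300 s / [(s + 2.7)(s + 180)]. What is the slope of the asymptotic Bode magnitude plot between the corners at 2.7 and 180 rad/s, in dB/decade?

In this band the factors already past their corner are: 1 differentiator zero, pole at 2.7; net slope = 0 dB/decade.

0 dB/decade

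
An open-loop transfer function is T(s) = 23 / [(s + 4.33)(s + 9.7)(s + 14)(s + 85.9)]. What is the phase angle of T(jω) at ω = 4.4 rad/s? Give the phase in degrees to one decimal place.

∠(j4.4 + 4.33) = arctan(4.4/4.33) = 45.46°
∠(j4.4 + 9.7) = arctan(4.4/9.7) = 24.40°
∠(j4.4 + 14) = arctan(4.4/14) = 17.45°
∠(j4.4 + 85.9) = arctan(4.4/85.9) = 2.93°
∠T(j4.4) = − (45.46° + 24.40° + 17.45° + 2.93°) = -90.24°

-90.2°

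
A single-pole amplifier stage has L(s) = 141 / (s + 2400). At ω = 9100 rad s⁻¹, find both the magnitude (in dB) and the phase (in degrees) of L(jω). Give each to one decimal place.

|L| = -36.5 dB, ∠L = -75.2°

|j9100 + 2400| = √(9100² + 2400²) = 9411
|L(j9100)| = 141 / 9411 = 0.014982
20 log₁₀(0.014982) = -36.49 dB
∠(j9100 + 2400) = arctan(9100/2400) = 75.23°
∠L(j9100) = −75.23° = -75.23°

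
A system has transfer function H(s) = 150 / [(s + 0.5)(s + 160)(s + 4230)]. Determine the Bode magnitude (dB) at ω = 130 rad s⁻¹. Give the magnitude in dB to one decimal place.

-117.6 dB

|j130 + 0.5| = √(130² + 0.5²) = 130
|j130 + 160| = √(130² + 160²) = 206.2
|j130 + 4230| = √(130² + 4230²) = 4232
|H(j130)| = 150 / (130 × 206.2 × 4232) = 1.3225e-06
20 log₁₀(1.3225e-06) = -117.57 dB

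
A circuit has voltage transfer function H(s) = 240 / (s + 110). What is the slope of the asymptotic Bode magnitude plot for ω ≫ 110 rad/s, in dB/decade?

-20 dB/decade

With 0 zeros and 1 pole, the high-frequency asymptotic slope is 20 × (0 − 1) = -20 dB/decade.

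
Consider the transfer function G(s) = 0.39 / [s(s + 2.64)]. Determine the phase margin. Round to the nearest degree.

Gain crossover: |G(jω)| = 1 at ω ≈ 0.147 rad/sec.
∠G(j0.147) = −90° − arctan(0.147/2.64) ≈ -93.20°
PM = 180° + (-93.20°) = 86.80°

87°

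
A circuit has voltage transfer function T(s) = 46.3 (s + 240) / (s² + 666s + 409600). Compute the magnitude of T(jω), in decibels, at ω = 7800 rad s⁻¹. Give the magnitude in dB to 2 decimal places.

-44.50 dB

|j7800 + 240| = √(7800² + 240²) = 7804
|(j7800)² + 666(j7800) + 409600| = |-6.043e+07 + j5.1948e+06| = 6.065e+07
|T(j7800)| = 46.3 × 7804 / 6.065e+07 = 0.005957
20 log₁₀(0.005957) = -44.499 dB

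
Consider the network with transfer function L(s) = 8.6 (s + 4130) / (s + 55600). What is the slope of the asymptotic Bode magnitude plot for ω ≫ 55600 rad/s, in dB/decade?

0 dB/decade

With 1 zero and 1 pole, the high-frequency asymptotic slope is 20 × (1 − 1) = 0 dB/decade.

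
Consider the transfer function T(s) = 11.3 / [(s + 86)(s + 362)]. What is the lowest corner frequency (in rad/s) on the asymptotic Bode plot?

Break frequencies occur at each pole and zero magnitude: 86 rad/s, 362 rad/s.
The lowest is 86 rad/s.

86 rad/s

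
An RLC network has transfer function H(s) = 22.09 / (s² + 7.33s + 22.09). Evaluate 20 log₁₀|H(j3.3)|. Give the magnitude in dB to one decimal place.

-1.6 dB

|(j3.3)² + 7.33(j3.3) + 22.09| = |11.2 + j24.189| = 26.66
|H(j3.3)| = 22.09 / 26.66 = 0.8287
20 log₁₀(0.8287) = -1.63 dB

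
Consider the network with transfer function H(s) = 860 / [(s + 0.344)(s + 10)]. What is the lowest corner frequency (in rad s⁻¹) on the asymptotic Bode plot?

0.344 rad s⁻¹

Break frequencies occur at each pole and zero magnitude: 0.344 rad s⁻¹, 10 rad s⁻¹.
The lowest is 0.344 rad s⁻¹.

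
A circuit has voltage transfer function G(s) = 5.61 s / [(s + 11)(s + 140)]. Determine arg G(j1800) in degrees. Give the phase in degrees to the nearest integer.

-85°

∠(j1800) = 90.00°
∠(j1800 + 11) = arctan(1800/11) = 89.65°
∠(j1800 + 140) = arctan(1800/140) = 85.55°
∠G(j1800) = 90.00° − (89.65° + 85.55°) = -85.20°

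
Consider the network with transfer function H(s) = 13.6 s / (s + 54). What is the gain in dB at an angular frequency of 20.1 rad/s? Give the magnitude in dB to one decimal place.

13.5 dB

|j20.1| = 20.1
|j20.1 + 54| = √(20.1² + 54²) = 57.62
|H(j20.1)| = 13.6 × 20.1 / 57.62 = 4.7442
20 log₁₀(4.7442) = 13.52 dB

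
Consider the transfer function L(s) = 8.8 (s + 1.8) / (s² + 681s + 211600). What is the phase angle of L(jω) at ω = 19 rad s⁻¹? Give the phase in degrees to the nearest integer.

81 deg

∠(j19 + 1.8) = arctan(19/1.8) = 84.59°
∠[(j19)² + 681(j19) + 211600] = ∠[2.1124e+05 + j12939] = 3.51°
∠L(j19) = 84.59° − 3.51° = 81.08°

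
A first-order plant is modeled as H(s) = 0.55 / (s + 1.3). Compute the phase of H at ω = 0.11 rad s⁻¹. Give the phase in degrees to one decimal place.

∠(j0.11 + 1.3) = arctan(0.11/1.3) = 4.84°
∠H(j0.11) = −4.84° = -4.84°

-4.8°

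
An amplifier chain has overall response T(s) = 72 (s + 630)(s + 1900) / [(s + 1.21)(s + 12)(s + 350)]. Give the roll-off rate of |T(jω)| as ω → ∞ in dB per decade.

-20 dB/decade

With 2 zeros and 3 poles, the high-frequency asymptotic slope is 20 × (2 − 3) = -20 dB/decade.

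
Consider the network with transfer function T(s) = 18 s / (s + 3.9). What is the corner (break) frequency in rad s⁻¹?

The single real pole at s = −3.9 gives a corner at ω = 3.9 rad s⁻¹.

3.9 rad s⁻¹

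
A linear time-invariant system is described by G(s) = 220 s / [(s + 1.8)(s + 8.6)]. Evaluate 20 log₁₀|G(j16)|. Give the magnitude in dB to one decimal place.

|j16| = 16
|j16 + 1.8| = √(16² + 1.8²) = 16.1
|j16 + 8.6| = √(16² + 8.6²) = 18.16
|G(j16)| = 220 × 16 / (16.1 × 18.16) = 12.035
20 log₁₀(12.035) = 21.61 dB

21.6 dB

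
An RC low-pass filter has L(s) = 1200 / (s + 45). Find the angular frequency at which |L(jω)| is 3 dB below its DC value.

For a single-pole low-pass, the −3 dB point is at the pole: ω = 45 rad/s.

45 rad/s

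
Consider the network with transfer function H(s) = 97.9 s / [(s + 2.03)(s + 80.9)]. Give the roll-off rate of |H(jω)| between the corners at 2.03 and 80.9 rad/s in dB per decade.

In this band the factors already past their corner are: 1 differentiator zero, pole at 2.03; net slope = 0 dB/decade.

0 dB/decade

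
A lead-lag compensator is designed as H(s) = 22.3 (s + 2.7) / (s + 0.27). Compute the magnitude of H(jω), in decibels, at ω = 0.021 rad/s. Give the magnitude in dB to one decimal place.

46.9 dB

|j0.021 + 2.7| = √(0.021² + 2.7²) = 2.7
|j0.021 + 0.27| = √(0.021² + 0.27²) = 0.2708
|H(j0.021)| = 22.3 × 2.7 / 0.2708 = 222.34
20 log₁₀(222.34) = 46.94 dB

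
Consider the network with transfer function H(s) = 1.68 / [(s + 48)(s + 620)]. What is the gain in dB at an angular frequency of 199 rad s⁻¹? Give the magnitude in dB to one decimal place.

-98.0 dB

|j199 + 48| = √(199² + 48²) = 204.7
|j199 + 620| = √(199² + 620²) = 651.2
|H(j199)| = 1.68 / (204.7 × 651.2) = 1.2604e-05
20 log₁₀(1.2604e-05) = -97.99 dB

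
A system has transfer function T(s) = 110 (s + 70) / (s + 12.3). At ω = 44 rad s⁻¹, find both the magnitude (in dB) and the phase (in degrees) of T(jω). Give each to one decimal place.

|j44 + 70| = √(44² + 70²) = 82.68
|j44 + 12.3| = √(44² + 12.3²) = 45.69
|T(j44)| = 110 × 82.68 / 45.69 = 199.07
20 log₁₀(199.07) = 45.98 dB
∠(j44 + 70) = arctan(44/70) = 32.15°
∠(j44 + 12.3) = arctan(44/12.3) = 74.38°
∠T(j44) = 32.15° − 74.38° = -42.23°

|T| = 46.0 dB, ∠T = -42.2°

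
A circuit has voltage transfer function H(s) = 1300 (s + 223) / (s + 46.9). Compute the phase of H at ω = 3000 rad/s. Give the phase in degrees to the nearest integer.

-3°

∠(j3000 + 223) = arctan(3000/223) = 85.75°
∠(j3000 + 46.9) = arctan(3000/46.9) = 89.10°
∠H(j3000) = 85.75° − 89.10° = -3.36°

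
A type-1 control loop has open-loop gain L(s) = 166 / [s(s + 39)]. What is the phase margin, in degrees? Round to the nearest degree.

84°

Gain crossover: |L(jω)| = 1 at ω ≈ 4.23 rad s⁻¹.
∠L(j4.23) = −90° − arctan(4.23/39) ≈ -96.19°
PM = 180° + (-96.19°) = 83.81°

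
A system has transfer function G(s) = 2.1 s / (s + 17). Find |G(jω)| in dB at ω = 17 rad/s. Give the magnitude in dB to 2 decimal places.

|j17| = 17
|j17 + 17| = √(17² + 17²) = 24.04
|G(j17)| = 2.1 × 17 / 24.04 = 1.4849
20 log₁₀(1.4849) = 3.434 dB

3.43 dB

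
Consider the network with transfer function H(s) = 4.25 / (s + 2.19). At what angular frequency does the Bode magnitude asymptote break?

2.19 rad/s

The single real pole at s = −2.19 gives a corner at ω = 2.19 rad/s.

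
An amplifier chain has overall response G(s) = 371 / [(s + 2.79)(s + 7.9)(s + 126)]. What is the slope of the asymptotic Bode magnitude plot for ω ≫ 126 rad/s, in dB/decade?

With 0 zeros and 3 poles, the high-frequency asymptotic slope is 20 × (0 − 3) = -60 dB/decade.

-60 dB/decade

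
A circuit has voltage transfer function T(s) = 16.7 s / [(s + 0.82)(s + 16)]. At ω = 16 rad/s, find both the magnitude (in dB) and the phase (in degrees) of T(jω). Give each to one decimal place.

|T| = -2.6 dB, ∠T = -42.1°

|j16| = 16
|j16 + 0.82| = √(16² + 0.82²) = 16.02
|j16 + 16| = √(16² + 16²) = 22.63
|T(j16)| = 16.7 × 16 / (16.02 × 22.63) = 0.73708
20 log₁₀(0.73708) = -2.65 dB
∠(j16) = 90.00°
∠(j16 + 0.82) = arctan(16/0.82) = 87.07°
∠(j16 + 16) = arctan(16/16) = 45.00°
∠T(j16) = 90.00° − (87.07° + 45.00°) = -42.07°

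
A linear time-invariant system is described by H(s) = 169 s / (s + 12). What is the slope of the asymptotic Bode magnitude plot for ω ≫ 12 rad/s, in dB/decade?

0 dB/decade

With 1 zero and 1 pole, the high-frequency asymptotic slope is 20 × (1 − 1) = 0 dB/decade.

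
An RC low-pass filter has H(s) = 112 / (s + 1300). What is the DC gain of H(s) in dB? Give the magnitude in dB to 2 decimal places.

-21.29 dB

H(0) = 112 / 1300 = 0.086154
20 log₁₀(0.086154) = -21.295 dB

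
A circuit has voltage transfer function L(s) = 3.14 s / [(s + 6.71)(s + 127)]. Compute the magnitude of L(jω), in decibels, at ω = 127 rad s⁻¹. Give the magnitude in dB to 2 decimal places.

-35.16 dB

|j127| = 127
|j127 + 6.71| = √(127² + 6.71²) = 127.2
|j127 + 127| = √(127² + 127²) = 179.6
|L(j127)| = 3.14 × 127 / (127.2 × 179.6) = 0.017458
20 log₁₀(0.017458) = -35.160 dB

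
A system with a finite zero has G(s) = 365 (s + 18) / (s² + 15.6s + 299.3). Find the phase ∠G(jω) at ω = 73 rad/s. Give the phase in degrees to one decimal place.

-91.1°

∠(j73 + 18) = arctan(73/18) = 76.15°
∠[(j73)² + 15.6(j73) + 299.3] = ∠[-5029.7 + j1138.8] = 167.24°
∠G(j73) = 76.15° − 167.24° = -91.09°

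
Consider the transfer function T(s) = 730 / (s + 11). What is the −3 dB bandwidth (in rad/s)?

For a single-pole low-pass, the −3 dB point is at the pole: ω = 11 rad/s.

11 rad/s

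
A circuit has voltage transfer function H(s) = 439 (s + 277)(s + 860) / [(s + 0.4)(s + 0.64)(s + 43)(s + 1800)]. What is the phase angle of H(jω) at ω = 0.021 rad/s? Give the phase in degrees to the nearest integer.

-5°

∠(j0.021 + 277) = arctan(0.021/277) = 0.00°
∠(j0.021 + 860) = arctan(0.021/860) = 0.00°
∠(j0.021 + 0.4) = arctan(0.021/0.4) = 3.01°
∠(j0.021 + 0.64) = arctan(0.021/0.64) = 1.88°
∠(j0.021 + 43) = arctan(0.021/43) = 0.03°
∠(j0.021 + 1800) = arctan(0.021/1800) = 0.00°
∠H(j0.021) = 0.00° + 0.00° − (3.01° + 1.88° + 0.03° + 0.00°) = -4.91°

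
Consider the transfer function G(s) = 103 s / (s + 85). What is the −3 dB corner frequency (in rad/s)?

85 rad/s

For a single-pole high-pass, the −3 dB point is at the pole: ω = 85 rad/s.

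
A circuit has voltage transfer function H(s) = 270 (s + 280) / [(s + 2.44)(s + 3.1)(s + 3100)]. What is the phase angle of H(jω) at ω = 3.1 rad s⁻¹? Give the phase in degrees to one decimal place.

-96.2°

∠(j3.1 + 280) = arctan(3.1/280) = 0.63°
∠(j3.1 + 2.44) = arctan(3.1/2.44) = 51.79°
∠(j3.1 + 3.1) = arctan(3.1/3.1) = 45.00°
∠(j3.1 + 3100) = arctan(3.1/3100) = 0.06°
∠H(j3.1) = 0.63° − (51.79° + 45.00° + 0.06°) = -96.22°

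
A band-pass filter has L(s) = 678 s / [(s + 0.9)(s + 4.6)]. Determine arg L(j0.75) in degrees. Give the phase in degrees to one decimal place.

40.9°

∠(j0.75) = 90.00°
∠(j0.75 + 0.9) = arctan(0.75/0.9) = 39.81°
∠(j0.75 + 4.6) = arctan(0.75/4.6) = 9.26°
∠L(j0.75) = 90.00° − (39.81° + 9.26°) = 40.93°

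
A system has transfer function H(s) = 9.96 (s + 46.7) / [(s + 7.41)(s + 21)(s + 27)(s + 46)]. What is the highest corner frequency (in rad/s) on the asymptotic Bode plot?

Break frequencies occur at each pole and zero magnitude: 7.41 rad/s, 21 rad/s, 27 rad/s, 46 rad/s, 46.7 rad/s.
The highest is 46.7 rad/s.

46.7 rad/s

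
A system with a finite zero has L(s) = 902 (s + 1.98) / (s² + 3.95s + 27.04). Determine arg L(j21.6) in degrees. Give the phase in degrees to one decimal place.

∠(j21.6 + 1.98) = arctan(21.6/1.98) = 84.76°
∠[(j21.6)² + 3.95(j21.6) + 27.04] = ∠[-439.52 + j85.32] = 169.01°
∠L(j21.6) = 84.76° − 169.01° = -84.25°

-84.3°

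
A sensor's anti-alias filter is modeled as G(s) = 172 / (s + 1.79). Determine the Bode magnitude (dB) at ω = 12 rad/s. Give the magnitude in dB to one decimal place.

|j12 + 1.79| = √(12² + 1.79²) = 12.13
|G(j12)| = 172 / 12.13 = 14.176
20 log₁₀(14.176) = 23.03 dB

23.0 dB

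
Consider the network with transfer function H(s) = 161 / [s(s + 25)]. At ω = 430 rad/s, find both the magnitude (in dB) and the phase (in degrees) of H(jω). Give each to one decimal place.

|j430 + 25| = √(430² + 25²) = 430.7
|j430| = 430
|H(j430)| = 161 / (430.7 × 430) = 0.00086927
20 log₁₀(0.00086927) = -61.22 dB
∠(j430 + 25) = arctan(430/25) = 86.67°
∠(j430) = 90.00°
∠H(j430) = − (86.67° + 90.00°) = -176.67°

|H| = -61.2 dB, ∠H = -176.7 deg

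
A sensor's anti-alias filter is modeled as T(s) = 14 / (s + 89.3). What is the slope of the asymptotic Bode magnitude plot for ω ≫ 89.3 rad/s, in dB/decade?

-20 dB/decade

With 0 zeros and 1 pole, the high-frequency asymptotic slope is 20 × (0 − 1) = -20 dB/decade.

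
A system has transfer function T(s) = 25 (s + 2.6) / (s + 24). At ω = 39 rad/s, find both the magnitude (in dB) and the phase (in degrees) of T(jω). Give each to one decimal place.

|j39 + 2.6| = √(39² + 2.6²) = 39.09
|j39 + 24| = √(39² + 24²) = 45.79
|T(j39)| = 25 × 39.09 / 45.79 = 21.339
20 log₁₀(21.339) = 26.58 dB
∠(j39 + 2.6) = arctan(39/2.6) = 86.19°
∠(j39 + 24) = arctan(39/24) = 58.39°
∠T(j39) = 86.19° − 58.39° = 27.79°

|T| = 26.6 dB, ∠T = 27.8°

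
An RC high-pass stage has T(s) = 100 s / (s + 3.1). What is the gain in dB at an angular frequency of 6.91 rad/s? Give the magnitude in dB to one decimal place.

39.2 dB

|j6.91| = 6.91
|j6.91 + 3.1| = √(6.91² + 3.1²) = 7.574
|T(j6.91)| = 100 × 6.91 / 7.574 = 91.239
20 log₁₀(91.239) = 39.20 dB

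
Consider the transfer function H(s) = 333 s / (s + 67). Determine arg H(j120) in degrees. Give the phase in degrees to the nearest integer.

∠(j120) = 90.00°
∠(j120 + 67) = arctan(120/67) = 60.82°
∠H(j120) = 90.00° − 60.82° = 29.18°

29°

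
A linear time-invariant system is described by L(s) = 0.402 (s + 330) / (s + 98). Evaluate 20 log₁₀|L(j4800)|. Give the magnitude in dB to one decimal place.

-7.9 dB

|j4800 + 330| = √(4800² + 330²) = 4811
|j4800 + 98| = √(4800² + 98²) = 4801
|L(j4800)| = 0.402 × 4811 / 4801 = 0.40286
20 log₁₀(0.40286) = -7.90 dB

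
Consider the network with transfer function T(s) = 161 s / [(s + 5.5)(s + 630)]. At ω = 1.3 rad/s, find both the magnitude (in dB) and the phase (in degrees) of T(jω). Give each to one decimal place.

|j1.3| = 1.3
|j1.3 + 5.5| = √(1.3² + 5.5²) = 5.652
|j1.3 + 630| = √(1.3² + 630²) = 630
|T(j1.3)| = 161 × 1.3 / (5.652 × 630) = 0.058784
20 log₁₀(0.058784) = -24.61 dB
∠(j1.3) = 90.00°
∠(j1.3 + 5.5) = arctan(1.3/5.5) = 13.30°
∠(j1.3 + 630) = arctan(1.3/630) = 0.12°
∠T(j1.3) = 90.00° − (13.30° + 0.12°) = 76.58°

|T| = -24.6 dB, ∠T = 76.6°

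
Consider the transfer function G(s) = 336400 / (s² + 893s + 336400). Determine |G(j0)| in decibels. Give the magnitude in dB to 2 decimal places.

0.00 dB

G(0) = 336400 / 336400 = 1
20 log₁₀(1) = 0.000 dB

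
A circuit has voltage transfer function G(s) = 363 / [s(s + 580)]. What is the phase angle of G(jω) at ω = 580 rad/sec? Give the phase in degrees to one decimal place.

-135.0°

∠(j580 + 580) = arctan(580/580) = 45.00°
∠(j580) = 90.00°
∠G(j580) = − (45.00° + 90.00°) = -135.00°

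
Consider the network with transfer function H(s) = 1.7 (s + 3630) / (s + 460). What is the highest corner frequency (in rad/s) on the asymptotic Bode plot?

Break frequencies occur at each pole and zero magnitude: 460 rad/s, 3630 rad/s.
The highest is 3630 rad/s.

3630 rad/s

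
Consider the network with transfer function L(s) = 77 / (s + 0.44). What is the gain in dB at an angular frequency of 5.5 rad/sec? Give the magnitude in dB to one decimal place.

|j5.5 + 0.44| = √(5.5² + 0.44²) = 5.518
|L(j5.5)| = 77 / 5.518 = 13.955
20 log₁₀(13.955) = 22.89 dB

22.9 dB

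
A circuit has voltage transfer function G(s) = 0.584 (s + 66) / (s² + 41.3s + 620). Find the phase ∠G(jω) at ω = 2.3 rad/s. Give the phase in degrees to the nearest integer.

∠(j2.3 + 66) = arctan(2.3/66) = 2.00°
∠[(j2.3)² + 41.3(j2.3) + 620] = ∠[614.71 + j94.99] = 8.78°
∠G(j2.3) = 2.00° − 8.78° = -6.79°

-7°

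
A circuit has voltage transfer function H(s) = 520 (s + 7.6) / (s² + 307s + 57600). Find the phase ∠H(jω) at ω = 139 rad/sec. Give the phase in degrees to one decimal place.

38.8°

∠(j139 + 7.6) = arctan(139/7.6) = 86.87°
∠[(j139)² + 307(j139) + 57600] = ∠[38279 + j42673] = 48.11°
∠H(j139) = 86.87° − 48.11° = 38.76°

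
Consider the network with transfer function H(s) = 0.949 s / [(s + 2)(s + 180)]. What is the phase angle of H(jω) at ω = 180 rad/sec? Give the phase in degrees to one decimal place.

-44.4 deg

∠(j180) = 90.00°
∠(j180 + 2) = arctan(180/2) = 89.36°
∠(j180 + 180) = arctan(180/180) = 45.00°
∠H(j180) = 90.00° − (89.36° + 45.00°) = -44.36°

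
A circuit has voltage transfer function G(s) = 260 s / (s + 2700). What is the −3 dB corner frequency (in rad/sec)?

For a single-pole high-pass, the −3 dB point is at the pole: ω = 2700 rad/sec.

2700 rad/sec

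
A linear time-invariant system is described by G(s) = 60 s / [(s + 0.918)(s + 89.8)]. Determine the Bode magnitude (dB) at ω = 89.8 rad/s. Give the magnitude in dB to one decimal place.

|j89.8| = 89.8
|j89.8 + 0.918| = √(89.8² + 0.918²) = 89.8
|j89.8 + 89.8| = √(89.8² + 89.8²) = 127
|G(j89.8)| = 60 × 89.8 / (89.8 × 127) = 0.47243
20 log₁₀(0.47243) = -6.51 dB

-6.5 dB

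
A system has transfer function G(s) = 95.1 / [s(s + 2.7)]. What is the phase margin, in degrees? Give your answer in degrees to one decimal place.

Gain crossover: |G(jω)| = 1 at ω ≈ 9.57 rad s⁻¹.
∠G(j9.57) = −90° − arctan(9.57/2.7) ≈ -164.24°
PM = 180° + (-164.24°) = 15.76°

15.8°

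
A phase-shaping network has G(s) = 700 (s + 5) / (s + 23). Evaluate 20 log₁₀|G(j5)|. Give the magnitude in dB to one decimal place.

|j5 + 5| = √(5² + 5²) = 7.071
|j5 + 23| = √(5² + 23²) = 23.54
|G(j5)| = 700 × 7.071 / 23.54 = 210.29
20 log₁₀(210.29) = 46.46 dB

46.5 dB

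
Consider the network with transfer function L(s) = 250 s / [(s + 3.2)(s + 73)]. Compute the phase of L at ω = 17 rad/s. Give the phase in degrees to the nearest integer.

-2°

∠(j17) = 90.00°
∠(j17 + 3.2) = arctan(17/3.2) = 79.34°
∠(j17 + 73) = arctan(17/73) = 13.11°
∠L(j17) = 90.00° − (79.34° + 13.11°) = -2.45°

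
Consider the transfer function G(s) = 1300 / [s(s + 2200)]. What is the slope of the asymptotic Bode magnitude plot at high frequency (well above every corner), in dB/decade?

-40 dB/decade

With 0 zeros and 2 poles, the high-frequency asymptotic slope is 20 × (0 − 2) = -40 dB/decade.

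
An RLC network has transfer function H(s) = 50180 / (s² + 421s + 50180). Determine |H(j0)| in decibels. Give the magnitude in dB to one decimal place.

0.0 dB

H(0) = 50180 / 50180 = 1
20 log₁₀(1) = 0.00 dB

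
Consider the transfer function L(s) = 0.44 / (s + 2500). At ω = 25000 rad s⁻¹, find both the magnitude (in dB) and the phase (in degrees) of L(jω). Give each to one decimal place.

|j25000 + 2500| = √(25000² + 2500²) = 2.512e+04
|L(j25000)| = 0.44 / 2.512e+04 = 1.7513e-05
20 log₁₀(1.7513e-05) = -95.13 dB
∠(j25000 + 2500) = arctan(25000/2500) = 84.29°
∠L(j25000) = −84.29° = -84.29°

|L| = -95.1 dB, ∠L = -84.3°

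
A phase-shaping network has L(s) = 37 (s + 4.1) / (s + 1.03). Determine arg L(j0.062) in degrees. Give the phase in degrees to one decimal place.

∠(j0.062 + 4.1) = arctan(0.062/4.1) = 0.87°
∠(j0.062 + 1.03) = arctan(0.062/1.03) = 3.44°
∠L(j0.062) = 0.87° − 3.44° = -2.58°

-2.6°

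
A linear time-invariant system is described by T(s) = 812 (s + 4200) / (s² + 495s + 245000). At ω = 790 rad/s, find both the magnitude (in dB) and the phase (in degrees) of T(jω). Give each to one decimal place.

|j790 + 4200| = √(790² + 4200²) = 4274
|(j790)² + 495(j790) + 245000| = |-3.791e+05 + j3.9105e+05| = 5.446e+05
|T(j790)| = 812 × 4274 / 5.446e+05 = 6.3715
20 log₁₀(6.3715) = 16.08 dB
∠(j790 + 4200) = arctan(790/4200) = 10.65°
∠[(j790)² + 495(j790) + 245000] = ∠[-3.791e+05 + j3.9105e+05] = 134.11°
∠T(j790) = 10.65° − 134.11° = -123.46°

|T| = 16.1 dB, ∠T = -123.5°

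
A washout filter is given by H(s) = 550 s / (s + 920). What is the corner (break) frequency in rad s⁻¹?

920 rad s⁻¹

The single real pole at s = −920 gives a corner at ω = 920 rad s⁻¹.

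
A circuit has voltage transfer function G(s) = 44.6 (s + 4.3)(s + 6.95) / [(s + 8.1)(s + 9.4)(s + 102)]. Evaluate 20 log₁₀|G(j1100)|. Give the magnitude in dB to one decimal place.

-27.9 dB

|j1100 + 4.3| = √(1100² + 4.3²) = 1100
|j1100 + 6.95| = √(1100² + 6.95²) = 1100
|j1100 + 8.1| = √(1100² + 8.1²) = 1100
|j1100 + 9.4| = √(1100² + 9.4²) = 1100
|j1100 + 102| = √(1100² + 102²) = 1105
|G(j1100)| = 44.6 × 1100 × 1100 / (1100 × 1100 × 1105) = 0.040371
20 log₁₀(0.040371) = -27.88 dB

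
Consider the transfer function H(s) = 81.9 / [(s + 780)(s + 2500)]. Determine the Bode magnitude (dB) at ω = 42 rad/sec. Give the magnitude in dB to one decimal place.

-87.5 dB

|j42 + 780| = √(42² + 780²) = 781.1
|j42 + 2500| = √(42² + 2500²) = 2500
|H(j42)| = 81.9 / (781.1 × 2500) = 4.1933e-05
20 log₁₀(4.1933e-05) = -87.55 dB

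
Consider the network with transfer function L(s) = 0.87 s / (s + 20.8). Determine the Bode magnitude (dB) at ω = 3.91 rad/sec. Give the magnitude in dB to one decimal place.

|j3.91| = 3.91
|j3.91 + 20.8| = √(3.91² + 20.8²) = 21.16
|L(j3.91)| = 0.87 × 3.91 / 21.16 = 0.16073
20 log₁₀(0.16073) = -15.88 dB

-15.9 dB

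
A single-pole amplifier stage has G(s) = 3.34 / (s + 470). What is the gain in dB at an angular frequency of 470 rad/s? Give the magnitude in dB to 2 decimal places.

|j470 + 470| = √(470² + 470²) = 664.7
|G(j470)| = 3.34 / 664.7 = 0.005025
20 log₁₀(0.005025) = -45.977 dB

-45.98 dB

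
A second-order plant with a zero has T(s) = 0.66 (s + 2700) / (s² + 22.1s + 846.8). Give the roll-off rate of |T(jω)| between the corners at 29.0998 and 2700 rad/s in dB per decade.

-40 dB/decade

In this band the factors already past their corner are: complex pole pair at ωₙ ≈ 29.1; net slope = -40 dB/decade.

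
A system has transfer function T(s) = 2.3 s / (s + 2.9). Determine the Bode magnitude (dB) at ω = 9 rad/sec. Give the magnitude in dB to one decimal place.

|j9| = 9
|j9 + 2.9| = √(9² + 2.9²) = 9.456
|T(j9)| = 2.3 × 9 / 9.456 = 2.1892
20 log₁₀(2.1892) = 6.81 dB

6.8 dB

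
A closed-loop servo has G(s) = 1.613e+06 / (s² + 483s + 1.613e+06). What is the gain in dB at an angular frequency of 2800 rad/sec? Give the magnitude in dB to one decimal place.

|(j2800)² + 483(j2800) + 1.613e+06| = |-6.227e+06 + j1.3524e+06| = 6.372e+06
|G(j2800)| = 1.613e+06 / 6.372e+06 = 0.25313
20 log₁₀(0.25313) = -11.93 dB

-11.9 dB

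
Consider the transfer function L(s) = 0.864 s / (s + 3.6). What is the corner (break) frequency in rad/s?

The single real pole at s = −3.6 gives a corner at ω = 3.6 rad/s.

3.6 rad/s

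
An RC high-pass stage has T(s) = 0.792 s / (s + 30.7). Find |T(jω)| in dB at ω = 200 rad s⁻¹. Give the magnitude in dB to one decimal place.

-2.1 dB

|j200| = 200
|j200 + 30.7| = √(200² + 30.7²) = 202.3
|T(j200)| = 0.792 × 200 / 202.3 = 0.78283
20 log₁₀(0.78283) = -2.13 dB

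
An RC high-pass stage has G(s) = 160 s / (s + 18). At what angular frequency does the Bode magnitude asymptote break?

18 rad/sec

The single real pole at s = −18 gives a corner at ω = 18 rad/sec.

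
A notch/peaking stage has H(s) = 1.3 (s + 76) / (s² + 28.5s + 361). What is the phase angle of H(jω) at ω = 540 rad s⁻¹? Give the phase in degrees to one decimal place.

∠(j540 + 76) = arctan(540/76) = 81.99°
∠[(j540)² + 28.5(j540) + 361] = ∠[-2.9124e+05 + j15390] = 176.98°
∠H(j540) = 81.99° − 176.98° = -94.99°

-95.0°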